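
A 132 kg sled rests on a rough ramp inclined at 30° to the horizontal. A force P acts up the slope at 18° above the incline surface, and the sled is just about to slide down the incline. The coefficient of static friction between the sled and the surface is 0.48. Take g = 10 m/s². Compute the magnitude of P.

On the verge of sliding down the incline, friction equals μN and acts up the slope.
Perpendicular: N + P sin 18° = W cos 30° = 1143 N.
Along incline: P cos 18° + μN = W sin 30° with W sin 30° = 660 N.
Solving the pair for P and N: P = 138.6 N, N = 1100 N (and f = μN = 528.2 N).

P ≈ 139 N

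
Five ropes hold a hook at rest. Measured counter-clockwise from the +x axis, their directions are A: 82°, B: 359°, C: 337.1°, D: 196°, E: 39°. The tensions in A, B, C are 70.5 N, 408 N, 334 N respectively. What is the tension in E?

Resolve: ΣF_x = 70.5 cos 82° + 408 cos 359° + 334 cos 337.1° + T_D cos 196° + T_E cos 39° = 0.
        ΣF_y = 70.5 sin 82° + 408 sin 359° + 334 sin 337.1° + T_D sin 196° + T_E sin 39° = 0.
The known terms sum to (725.4, -67.27) N, so -0.9613 T_D + 0.7771 T_E = -725.4 and -0.2756 T_D + 0.6293 T_E = 67.27.
Solving simultaneously: T_D = 1302 N, T_E = 677.2 N.

T_E ≈ 677 N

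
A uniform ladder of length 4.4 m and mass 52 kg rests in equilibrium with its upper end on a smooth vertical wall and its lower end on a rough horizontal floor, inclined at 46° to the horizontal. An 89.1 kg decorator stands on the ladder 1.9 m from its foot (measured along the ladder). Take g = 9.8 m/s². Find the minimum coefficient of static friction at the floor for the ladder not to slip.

ΣF_y = 0: N_floor = 52×9.8 + 89.1×9.8 = 1382.8 N.
Torques about the foot: N_wall · 4.4 sin 46° = 52×9.8×2.2 cos 46° + 89.1×9.8×1.9 cos 46° → N_wall = 610.18 N.
ΣF_x = 0: f_floor = N_wall = 610.18 N.
μ_min = f_floor / N_floor = 610.18 / 1382.8 = 0.4413.

μ_min ≈ 0.441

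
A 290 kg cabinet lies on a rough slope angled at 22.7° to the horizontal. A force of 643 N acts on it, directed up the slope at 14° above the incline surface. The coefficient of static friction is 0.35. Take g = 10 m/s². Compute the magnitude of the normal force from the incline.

N ≈ 2520 N

Axes along / perpendicular to the incline. W sin 22.7° = 1119 N down-slope; W cos 22.7° = 2675 N into the surface.
Perpendicular: N = W cos 22.7° − P sin 14° = 2675 − 155.6 = 2520 N.
Along incline: P cos 14° + f = W sin 22.7° (friction acts up-slope) → f = 1119 − 623.9 = 495.2 N.
|f| = 495.2 N ≤ μN = 881.9 N, so the cabinet is indeed static.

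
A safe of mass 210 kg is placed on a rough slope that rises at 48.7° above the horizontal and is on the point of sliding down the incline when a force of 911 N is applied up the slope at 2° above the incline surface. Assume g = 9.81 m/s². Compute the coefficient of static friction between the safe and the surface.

μ ≈ 0.480

On the verge of sliding down the incline, friction is at its maximum μN and acts up the slope.
Perpendicular to incline: N = W cos 48.7° − P sin 2° = 1360 − 31.79 = 1328 N.
Along incline: P cos 2° + μN = W sin 48.7° → μ = (W sin 48.7° − P cos 2°) / N = 0.4799.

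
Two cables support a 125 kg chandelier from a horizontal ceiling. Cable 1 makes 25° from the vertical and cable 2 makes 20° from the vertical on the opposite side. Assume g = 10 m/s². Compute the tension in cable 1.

T_1 ≈ 605 N

Angles from the horizontal: cable 1 is 90° − 25° = 65°, cable 2 is 90° − 20° = 70°.
Weight W = 125 × 10 = 1250 N acts straight down.
Horizontal: T_1 cos 65° = T_2 cos 70°  →  T_2 = 1.236 T_1.
Vertical: T_1 sin 65° + T_2 sin 70° = 1250.
Substituting the horizontal relation into the vertical equation gives 2.067 T_1 = 1250, so T_1 = 604.6 N.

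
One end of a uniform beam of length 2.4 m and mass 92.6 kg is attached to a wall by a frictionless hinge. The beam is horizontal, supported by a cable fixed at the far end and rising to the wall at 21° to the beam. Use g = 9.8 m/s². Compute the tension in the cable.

T ≈ 1270 N

Take torques about the hinge: T sin 21° · 2.4 = 92.6×9.8×1.2 = 1089 N·m.
So T = 1089 / (0.3584 × 2.4) = 1266.1 N.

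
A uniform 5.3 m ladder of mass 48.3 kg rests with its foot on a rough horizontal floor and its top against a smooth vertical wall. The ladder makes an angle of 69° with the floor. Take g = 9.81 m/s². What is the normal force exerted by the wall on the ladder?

Torques about the foot: N_wall · 5.3 sin 69° = 48.3×9.81×2.65 cos 69° → N_wall = 90.942 N.

N_wall ≈ 90.9 N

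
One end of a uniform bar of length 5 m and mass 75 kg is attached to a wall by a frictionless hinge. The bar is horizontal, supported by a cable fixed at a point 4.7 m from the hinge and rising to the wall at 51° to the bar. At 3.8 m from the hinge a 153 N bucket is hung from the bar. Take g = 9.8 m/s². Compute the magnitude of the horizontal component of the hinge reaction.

H_x ≈ 417 N

Take torques about the hinge: T sin 51° · 4.7 = 75×9.8×2.5 + 153×3.8 = 2418.9 N·m.
So T = 2418.9 / (0.7771 × 4.7) = 662.24 N.
ΣF_x = 0: H_x = T cos 51° = 416.76 N.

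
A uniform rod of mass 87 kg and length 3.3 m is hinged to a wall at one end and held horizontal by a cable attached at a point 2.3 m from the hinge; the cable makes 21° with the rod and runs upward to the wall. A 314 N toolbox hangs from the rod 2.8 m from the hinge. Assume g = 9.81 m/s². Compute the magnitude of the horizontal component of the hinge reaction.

H_x ≈ 2590 N

Take torques about the hinge: T sin 21° · 2.3 = 87×9.81×1.65 + 314×2.8 = 2287.4 N·m.
So T = 2287.4 / (0.3584 × 2.3) = 2775.2 N.
ΣF_x = 0: H_x = T cos 21° = 2590.8 N.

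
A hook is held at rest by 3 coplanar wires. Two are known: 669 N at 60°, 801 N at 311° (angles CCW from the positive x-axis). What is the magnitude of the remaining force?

F ≈ 860 N

Sum the known components: ΣF_x = 860 N, ΣF_y = -25.15 N.
For equilibrium the remaining force must supply (−ΣF_x, −ΣF_y) = (-860, 25.15) N.
Magnitude = √((-860)² + (25.15)²) = 860.4 N; direction = atan2(25.15, -860) = 178.3°.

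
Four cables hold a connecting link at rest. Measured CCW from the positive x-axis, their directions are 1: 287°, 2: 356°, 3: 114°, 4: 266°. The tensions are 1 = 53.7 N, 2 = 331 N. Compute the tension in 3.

T_3 ≈ 746 N

Resolve: ΣF_x = 53.7 cos 287° + 331 cos 356° + T_3 cos 114° + T_4 cos 266° = 0.
        ΣF_y = 53.7 sin 287° + 331 sin 356° + T_3 sin 114° + T_4 sin 266° = 0.
The known terms sum to (345.9, -74.44) N, so -0.4067 T_3 − 0.0698 T_4 = -345.9 and 0.9135 T_3 − 0.9976 T_4 = 74.44.
Solving simultaneously: T_3 = 746 N, T_4 = 608.6 N.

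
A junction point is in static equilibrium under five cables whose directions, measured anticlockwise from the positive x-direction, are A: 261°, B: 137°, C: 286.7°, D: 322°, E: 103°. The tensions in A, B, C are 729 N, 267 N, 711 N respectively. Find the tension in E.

Resolve: ΣF_x = 729 cos 261° + 267 cos 137° + 711 cos 286.7° + T_D cos 322° + T_E cos 103° = 0.
        ΣF_y = 729 sin 261° + 267 sin 137° + 711 sin 286.7° + T_D sin 322° + T_E sin 103° = 0.
The known terms sum to (-105, -1219) N, so 0.7880 T_D − 0.2250 T_E = 105 and -0.6157 T_D + 0.9744 T_E = 1219.
Solving simultaneously: T_D = 598.3 N, T_E = 1629 N.

T_E ≈ 1630 N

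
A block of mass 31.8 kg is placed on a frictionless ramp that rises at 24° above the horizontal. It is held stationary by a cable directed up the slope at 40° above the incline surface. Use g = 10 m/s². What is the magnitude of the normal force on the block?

Take axes along and perpendicular to the incline. Weight components: W sin 24° = 129.3 N down-slope, W cos 24° = 290.5 N into the surface.
Along incline: T cos 40° = W sin 24° → T = 168.8 N.
Perpendicular: N = W cos 24° − T sin 40° = 182 N.

N ≈ 182 N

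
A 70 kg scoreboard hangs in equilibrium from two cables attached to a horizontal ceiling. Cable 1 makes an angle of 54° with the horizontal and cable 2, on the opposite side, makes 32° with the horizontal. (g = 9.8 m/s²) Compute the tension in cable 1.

Weight W = 70 × 9.8 = 686 N acts straight down.
Horizontal: T_1 cos 54° = T_2 cos 32°  →  T_2 = 0.6931 T_1.
Vertical: T_1 sin 54° + T_2 sin 32° = 686.
Substituting the horizontal relation into the vertical equation gives 1.176 T_1 = 686, so T_1 = 583.2 N.

T_1 ≈ 583 N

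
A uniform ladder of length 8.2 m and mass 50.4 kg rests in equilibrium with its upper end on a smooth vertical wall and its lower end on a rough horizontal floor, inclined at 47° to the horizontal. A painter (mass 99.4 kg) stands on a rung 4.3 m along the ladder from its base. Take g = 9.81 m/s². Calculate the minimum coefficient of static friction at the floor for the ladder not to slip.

ΣF_y = 0: N_floor = 50.4×9.81 + 99.4×9.81 = 1469.5 N.
Torques about the foot: N_wall · 8.2 sin 47° = 50.4×9.81×4.1 cos 47° + 99.4×9.81×4.3 cos 47° → N_wall = 707.36 N.
ΣF_x = 0: f_floor = N_wall = 707.36 N.
μ_min = f_floor / N_floor = 707.36 / 1469.5 = 0.4813.

μ_min ≈ 0.481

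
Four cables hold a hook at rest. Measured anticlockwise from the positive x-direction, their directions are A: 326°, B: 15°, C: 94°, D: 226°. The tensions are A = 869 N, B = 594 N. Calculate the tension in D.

T_D ≈ 1710 N

Resolve: ΣF_x = 869 cos 326° + 594 cos 15° + T_C cos 94° + T_D cos 226° = 0.
        ΣF_y = 869 sin 326° + 594 sin 15° + T_C sin 94° + T_D sin 226° = 0.
The known terms sum to (1294, -332.2) N, so -0.0698 T_C − 0.6947 T_D = -1294 and 0.9976 T_C − 0.7193 T_D = 332.2.
Solving simultaneously: T_C = 1563 N, T_D = 1706 N.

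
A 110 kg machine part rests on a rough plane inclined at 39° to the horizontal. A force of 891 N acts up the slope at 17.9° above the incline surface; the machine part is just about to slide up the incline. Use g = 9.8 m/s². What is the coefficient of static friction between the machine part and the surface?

μ ≈ 0.301

On the verge of sliding up the incline, friction is at its maximum μN and acts down the slope.
Perpendicular to incline: N = W cos 39° − P sin 17.9° = 837.8 − 273.9 = 563.9 N.
Along incline: P cos 17.9° − μN = W sin 39° → μ = −(W sin 39° − P cos 17.9°) / N = 0.3005.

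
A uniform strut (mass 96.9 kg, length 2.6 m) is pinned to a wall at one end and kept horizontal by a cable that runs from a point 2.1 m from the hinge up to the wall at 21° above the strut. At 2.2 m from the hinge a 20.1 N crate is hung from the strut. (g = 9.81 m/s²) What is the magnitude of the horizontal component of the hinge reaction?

Take torques about the hinge: T sin 21° · 2.1 = 96.9×9.81×1.3 + 20.1×2.2 = 1280 N·m.
So T = 1280 / (0.3584 × 2.1) = 1700.8 N.
ΣF_x = 0: H_x = T cos 21° = 1587.8 N.

H_x ≈ 1590 N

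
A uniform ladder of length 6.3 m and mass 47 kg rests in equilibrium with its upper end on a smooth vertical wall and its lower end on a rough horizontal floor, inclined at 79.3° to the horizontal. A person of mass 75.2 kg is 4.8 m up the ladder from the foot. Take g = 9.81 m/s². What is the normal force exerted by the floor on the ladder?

ΣF_y = 0: N_floor = 47×9.81 + 75.2×9.81 = 1198.8 N.

N_floor ≈ 1200 N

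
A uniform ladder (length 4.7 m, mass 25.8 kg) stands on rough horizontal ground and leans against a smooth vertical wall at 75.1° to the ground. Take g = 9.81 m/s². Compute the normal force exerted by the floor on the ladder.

N_floor ≈ 253 N

ΣF_y = 0: N_floor = 25.8×9.81 = 253.1 N.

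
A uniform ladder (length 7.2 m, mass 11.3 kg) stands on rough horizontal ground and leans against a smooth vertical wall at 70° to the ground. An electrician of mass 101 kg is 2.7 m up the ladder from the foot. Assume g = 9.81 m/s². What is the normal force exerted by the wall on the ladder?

N_wall ≈ 155 N

Torques about the foot: N_wall · 7.2 sin 70° = 11.3×9.81×3.6 cos 70° + 101×9.81×2.7 cos 70° → N_wall = 155.41 N.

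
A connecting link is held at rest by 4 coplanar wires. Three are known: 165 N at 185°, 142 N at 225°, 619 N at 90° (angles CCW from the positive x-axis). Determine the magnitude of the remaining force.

F ≈ 570 N

Sum the known components: ΣF_x = -264.8 N, ΣF_y = 504.2 N.
For equilibrium the remaining force must supply (−ΣF_x, −ΣF_y) = (264.8, -504.2) N.
Magnitude = √((264.8)² + (-504.2)²) = 569.5 N; direction = atan2(-504.2, 264.8) = 297.7°.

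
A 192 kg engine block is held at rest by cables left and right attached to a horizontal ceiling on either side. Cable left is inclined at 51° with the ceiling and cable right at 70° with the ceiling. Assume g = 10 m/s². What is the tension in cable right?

Weight W = 192 × 10 = 1920 N acts straight down.
Horizontal: T_left cos 51° = T_right cos 70°  →  T_left = 0.5435 T_right.
Vertical: T_left sin 51° + T_right sin 70° = 1920.
Substituting the horizontal relation into the vertical equation gives 1.362 T_right = 1920, so T_right = 1410 N.

T_right ≈ 1410 N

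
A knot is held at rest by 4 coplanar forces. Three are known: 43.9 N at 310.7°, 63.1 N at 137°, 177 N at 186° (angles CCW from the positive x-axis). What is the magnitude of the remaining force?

F ≈ 194 N

Sum the known components: ΣF_x = -193.6 N, ΣF_y = -8.75 N.
For equilibrium the remaining force must supply (−ΣF_x, −ΣF_y) = (193.6, 8.75) N.
Magnitude = √((193.6)² + (8.75)²) = 193.7 N; direction = atan2(8.75, 193.6) = 2.6°.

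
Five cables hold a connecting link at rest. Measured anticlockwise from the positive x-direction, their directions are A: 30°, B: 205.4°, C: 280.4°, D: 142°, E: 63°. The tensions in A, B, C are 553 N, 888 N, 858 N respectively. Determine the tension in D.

Resolve: ΣF_x = 553 cos 30° + 888 cos 205.4° + 858 cos 280.4° + T_D cos 142° + T_E cos 63° = 0.
        ΣF_y = 553 sin 30° + 888 sin 205.4° + 858 sin 280.4° + T_D sin 142° + T_E sin 63° = 0.
The known terms sum to (-168.4, -948.3) N, so -0.7880 T_D + 0.4540 T_E = 168.4 and 0.6157 T_D + 0.8910 T_E = 948.3.
Solving simultaneously: T_D = 285.8 N, T_E = 866.9 N.

T_D ≈ 286 N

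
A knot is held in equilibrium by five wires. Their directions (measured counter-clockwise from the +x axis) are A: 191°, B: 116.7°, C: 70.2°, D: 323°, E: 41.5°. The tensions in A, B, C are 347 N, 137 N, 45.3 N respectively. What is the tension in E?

T_E ≈ 157 N

Resolve: ΣF_x = 347 cos 191° + 137 cos 116.7° + 45.3 cos 70.2° + T_D cos 323° + T_E cos 41.5° = 0.
        ΣF_y = 347 sin 191° + 137 sin 116.7° + 45.3 sin 70.2° + T_D sin 323° + T_E sin 41.5° = 0.
The known terms sum to (-386.8, 98.8) N, so 0.7986 T_D + 0.7490 T_E = 386.8 and -0.6018 T_D + 0.6626 T_E = -98.8.
Solving simultaneously: T_D = 337.1 N, T_E = 157 N.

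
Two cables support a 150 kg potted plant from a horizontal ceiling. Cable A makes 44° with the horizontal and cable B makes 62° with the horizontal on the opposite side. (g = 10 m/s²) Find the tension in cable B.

T_B ≈ 1120 N

Weight W = 150 × 10 = 1500 N acts straight down.
Horizontal: T_A cos 44° = T_B cos 62°  →  T_A = 0.6526 T_B.
Vertical: T_A sin 44° + T_B sin 62° = 1500.
Substituting the horizontal relation into the vertical equation gives 1.336 T_B = 1500, so T_B = 1122 N.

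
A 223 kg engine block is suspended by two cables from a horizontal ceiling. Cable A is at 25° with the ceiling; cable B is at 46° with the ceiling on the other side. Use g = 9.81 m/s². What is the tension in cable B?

Weight W = 223 × 9.81 = 2188 N acts straight down.
Horizontal: T_A cos 25° = T_B cos 46°  →  T_A = 0.7665 T_B.
Vertical: T_A sin 25° + T_B sin 46° = 2188.
Substituting the horizontal relation into the vertical equation gives 1.043 T_B = 2188, so T_B = 2097 N.

T_B ≈ 2100 N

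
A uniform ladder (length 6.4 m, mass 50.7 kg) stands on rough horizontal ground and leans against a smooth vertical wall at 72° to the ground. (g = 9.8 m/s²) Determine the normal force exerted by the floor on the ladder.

ΣF_y = 0: N_floor = 50.7×9.8 = 496.86 N.

N_floor ≈ 497 N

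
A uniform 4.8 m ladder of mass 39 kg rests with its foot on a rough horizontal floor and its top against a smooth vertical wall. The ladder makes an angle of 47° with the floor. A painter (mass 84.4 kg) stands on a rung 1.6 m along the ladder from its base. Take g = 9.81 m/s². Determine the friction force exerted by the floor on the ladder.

f ≈ 436 N

Torques about the foot: N_wall · 4.8 sin 47° = 39×9.81×2.4 cos 47° + 84.4×9.81×1.6 cos 47° → N_wall = 435.75 N.
ΣF_x = 0: f_floor = N_wall = 435.75 N.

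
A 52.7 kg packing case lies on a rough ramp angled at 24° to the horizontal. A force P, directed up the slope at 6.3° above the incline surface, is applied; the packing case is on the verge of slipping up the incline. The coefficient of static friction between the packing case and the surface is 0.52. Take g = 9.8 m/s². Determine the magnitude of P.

On the verge of sliding up the incline, friction equals μN and acts down the slope.
Perpendicular: N + P sin 6.3° = W cos 24° = 471.8 N.
Along incline: P cos 6.3° = W sin 24° + μN  with W sin 24° = 210.1 N.
Solving the pair for P and N: P = 433.3 N, N = 424.3 N (and f = μN = 220.6 N).

P ≈ 433 N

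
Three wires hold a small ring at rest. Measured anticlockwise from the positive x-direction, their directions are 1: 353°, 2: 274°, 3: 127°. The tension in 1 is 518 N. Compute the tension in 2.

T_2 ≈ 684 N

Resolve: ΣF_x = 518 cos 353° + T_2 cos 274° + T_3 cos 127° = 0.
        ΣF_y = 518 sin 353° + T_2 sin 274° + T_3 sin 127° = 0.
The known terms sum to (514.1, -63.13) N, so 0.0698 T_2 − 0.6018 T_3 = -514.1 and -0.9976 T_2 + 0.7986 T_3 = 63.13.
Solving simultaneously: T_2 = 684.2 N, T_3 = 933.6 N.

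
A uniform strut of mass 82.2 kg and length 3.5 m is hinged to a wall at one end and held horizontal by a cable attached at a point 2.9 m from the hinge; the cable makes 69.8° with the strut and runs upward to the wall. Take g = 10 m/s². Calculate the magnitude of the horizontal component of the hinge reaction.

H_x ≈ 183 N

Take torques about the hinge: T sin 69.8° · 2.9 = 82.2×10×1.75 = 1438.5 N·m.
So T = 1438.5 / (0.9385 × 2.9) = 528.54 N.
ΣF_x = 0: H_x = T cos 69.8° = 182.51 N.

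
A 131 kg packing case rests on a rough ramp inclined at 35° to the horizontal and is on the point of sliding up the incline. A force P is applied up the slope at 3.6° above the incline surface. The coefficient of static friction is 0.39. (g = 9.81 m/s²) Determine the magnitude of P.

P ≈ 1120 N

On the verge of sliding up the incline, friction equals μN and acts down the slope.
Perpendicular: N + P sin 3.6° = W cos 35° = 1053 N.
Along incline: P cos 3.6° = W sin 35° + μN  with W sin 35° = 737.1 N.
Solving the pair for P and N: P = 1122 N, N = 982.2 N (and f = μN = 383.1 N).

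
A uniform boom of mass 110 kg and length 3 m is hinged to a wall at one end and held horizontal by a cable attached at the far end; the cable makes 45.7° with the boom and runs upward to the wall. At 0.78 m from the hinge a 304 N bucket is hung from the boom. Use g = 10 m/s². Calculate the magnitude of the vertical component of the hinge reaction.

|H_y| ≈ 775 N

Take torques about the hinge: T sin 45.7° · 3 = 110×10×1.5 + 304×0.78 = 1887.1 N·m.
So T = 1887.1 / (0.7157 × 3) = 878.92 N.
ΣF_y = 0: H_y = (110×10 + 304) − T sin 45.7° = 1404 − 629.04 = 774.96 N.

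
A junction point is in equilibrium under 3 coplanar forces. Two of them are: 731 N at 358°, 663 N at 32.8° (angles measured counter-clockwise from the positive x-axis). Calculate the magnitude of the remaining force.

Sum the known components: ΣF_x = 1288 N, ΣF_y = 333.6 N.
For equilibrium the remaining force must supply (−ΣF_x, −ΣF_y) = (-1288, -333.6) N.
Magnitude = √((-1288)² + (-333.6)²) = 1330 N; direction = atan2(-333.6, -1288) = 194.5°.

F ≈ 1330 N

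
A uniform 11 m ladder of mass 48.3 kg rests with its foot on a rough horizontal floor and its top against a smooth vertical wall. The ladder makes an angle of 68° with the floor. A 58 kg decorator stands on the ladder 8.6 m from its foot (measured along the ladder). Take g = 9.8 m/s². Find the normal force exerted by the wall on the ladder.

N_wall ≈ 275 N

Torques about the foot: N_wall · 11 sin 68° = 48.3×9.8×5.5 cos 68° + 58×9.8×8.6 cos 68° → N_wall = 275.16 N.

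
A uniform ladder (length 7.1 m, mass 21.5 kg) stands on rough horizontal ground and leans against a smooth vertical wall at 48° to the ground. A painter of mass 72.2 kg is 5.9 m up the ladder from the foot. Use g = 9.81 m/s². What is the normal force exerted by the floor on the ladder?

ΣF_y = 0: N_floor = 21.5×9.81 + 72.2×9.81 = 919.2 N.

N_floor ≈ 919 N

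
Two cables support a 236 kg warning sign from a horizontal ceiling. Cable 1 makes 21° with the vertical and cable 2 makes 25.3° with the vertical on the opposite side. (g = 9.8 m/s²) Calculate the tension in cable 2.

Angles from the horizontal: cable 1 is 90° − 21° = 69°, cable 2 is 90° − 25.3° = 64.7°.
Weight W = 236 × 9.8 = 2313 N acts straight down.
Horizontal: T_1 cos 69° = T_2 cos 64.7°  →  T_1 = 1.193 T_2.
Vertical: T_1 sin 69° + T_2 sin 64.7° = 2313.
Substituting the horizontal relation into the vertical equation gives 2.017 T_2 = 2313, so T_2 = 1146 N.

T_2 ≈ 1150 N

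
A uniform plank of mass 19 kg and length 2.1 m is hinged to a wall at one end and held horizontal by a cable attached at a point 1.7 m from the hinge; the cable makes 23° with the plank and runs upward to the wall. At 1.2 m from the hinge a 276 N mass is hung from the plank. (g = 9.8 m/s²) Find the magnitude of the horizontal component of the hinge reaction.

H_x ≈ 730 N

Take torques about the hinge: T sin 23° · 1.7 = 19×9.8×1.05 + 276×1.2 = 526.71 N·m.
So T = 526.71 / (0.3907 × 1.7) = 792.95 N.
ΣF_x = 0: H_x = T cos 23° = 729.91 N.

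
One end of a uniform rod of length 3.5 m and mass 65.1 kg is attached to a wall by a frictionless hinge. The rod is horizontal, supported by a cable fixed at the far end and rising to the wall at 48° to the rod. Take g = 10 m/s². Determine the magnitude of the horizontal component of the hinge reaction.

H_x ≈ 293 N

Take torques about the hinge: T sin 48° · 3.5 = 65.1×10×1.75 = 1139.2 N·m.
So T = 1139.2 / (0.7431 × 3.5) = 438 N.
ΣF_x = 0: H_x = T cos 48° = 293.08 N.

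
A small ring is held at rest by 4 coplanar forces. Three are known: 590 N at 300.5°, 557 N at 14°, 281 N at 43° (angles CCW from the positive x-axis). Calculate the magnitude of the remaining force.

F ≈ 1060 N

Sum the known components: ΣF_x = 1045 N, ΣF_y = -182 N.
For equilibrium the remaining force must supply (−ΣF_x, −ΣF_y) = (-1045, 182) N.
Magnitude = √((-1045)² + (182)²) = 1061 N; direction = atan2(182, -1045) = 170.1°.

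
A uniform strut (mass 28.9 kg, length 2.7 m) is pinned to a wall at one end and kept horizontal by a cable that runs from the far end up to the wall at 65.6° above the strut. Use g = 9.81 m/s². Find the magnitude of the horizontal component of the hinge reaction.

Take torques about the hinge: T sin 65.6° · 2.7 = 28.9×9.81×1.35 = 382.74 N·m.
So T = 382.74 / (0.9107 × 2.7) = 155.66 N.
ΣF_x = 0: H_x = T cos 65.6° = 64.303 N.

H_x ≈ 64.3 N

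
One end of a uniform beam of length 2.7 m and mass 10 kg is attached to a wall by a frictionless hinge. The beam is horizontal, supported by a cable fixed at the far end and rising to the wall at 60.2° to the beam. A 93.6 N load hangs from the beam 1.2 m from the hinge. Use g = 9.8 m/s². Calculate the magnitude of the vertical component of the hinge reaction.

|H_y| ≈ 101 N

Take torques about the hinge: T sin 60.2° · 2.7 = 10×9.8×1.35 + 93.6×1.2 = 244.62 N·m.
So T = 244.62 / (0.8678 × 2.7) = 104.41 N.
ΣF_y = 0: H_y = (10×9.8 + 93.6) − T sin 60.2° = 191.6 − 90.6 = 101 N.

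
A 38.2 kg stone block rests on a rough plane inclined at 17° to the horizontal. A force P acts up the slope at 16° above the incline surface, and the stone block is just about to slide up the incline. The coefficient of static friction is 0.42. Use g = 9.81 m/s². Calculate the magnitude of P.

On the verge of sliding up the incline, friction equals μN and acts down the slope.
Perpendicular: N + P sin 16° = W cos 17° = 358.4 N.
Along incline: P cos 16° = W sin 17° + μN  with W sin 17° = 109.6 N.
Solving the pair for P and N: P = 241.5 N, N = 291.8 N (and f = μN = 122.6 N).

P ≈ 241 N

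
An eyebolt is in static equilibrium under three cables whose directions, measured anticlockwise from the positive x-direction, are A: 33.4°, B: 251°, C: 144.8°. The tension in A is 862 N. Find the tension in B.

Resolve: ΣF_x = 862 cos 33.4° + T_B cos 251° + T_C cos 144.8° = 0.
        ΣF_y = 862 sin 33.4° + T_B sin 251° + T_C sin 144.8° = 0.
The known terms sum to (719.6, 474.5) N, so -0.3256 T_B − 0.8171 T_C = -719.6 and -0.9455 T_B + 0.5764 T_C = -474.5.
Solving simultaneously: T_B = 835.8 N, T_C = 547.7 N.

T_B ≈ 836 N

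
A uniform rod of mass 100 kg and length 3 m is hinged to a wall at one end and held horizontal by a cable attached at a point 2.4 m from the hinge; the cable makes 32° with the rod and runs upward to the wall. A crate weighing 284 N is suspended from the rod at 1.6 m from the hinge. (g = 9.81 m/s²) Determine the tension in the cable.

Take torques about the hinge: T sin 32° · 2.4 = 100×9.81×1.5 + 284×1.6 = 1925.9 N·m.
So T = 1925.9 / (0.5299 × 2.4) = 1514.3 N.

T ≈ 1510 N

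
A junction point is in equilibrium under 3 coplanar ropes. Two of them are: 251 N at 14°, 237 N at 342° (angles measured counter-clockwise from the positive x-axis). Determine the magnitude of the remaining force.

Sum the known components: ΣF_x = 468.9 N, ΣF_y = -12.51 N.
For equilibrium the remaining force must supply (−ΣF_x, −ΣF_y) = (-468.9, 12.51) N.
Magnitude = √((-468.9)² + (12.51)²) = 469.1 N; direction = atan2(12.51, -468.9) = 178.5°.

F ≈ 469 N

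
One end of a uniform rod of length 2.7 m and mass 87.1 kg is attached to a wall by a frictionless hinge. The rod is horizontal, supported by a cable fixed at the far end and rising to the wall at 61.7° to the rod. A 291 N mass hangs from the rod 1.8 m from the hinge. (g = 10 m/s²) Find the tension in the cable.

Take torques about the hinge: T sin 61.7° · 2.7 = 87.1×10×1.35 + 291×1.8 = 1699.7 N·m.
So T = 1699.7 / (0.8805 × 2.7) = 714.95 N.

T ≈ 715 N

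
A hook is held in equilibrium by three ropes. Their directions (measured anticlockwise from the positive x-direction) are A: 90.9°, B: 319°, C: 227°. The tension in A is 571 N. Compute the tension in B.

T_B ≈ 396 N

Resolve: ΣF_x = 571 cos 90.9° + T_B cos 319° + T_C cos 227° = 0.
        ΣF_y = 571 sin 90.9° + T_B sin 319° + T_C sin 227° = 0.
The known terms sum to (-8.969, 570.9) N, so 0.7547 T_B − 0.6820 T_C = 8.969 and -0.6561 T_B − 0.7314 T_C = -570.9.
Solving simultaneously: T_B = 396.2 N, T_C = 425.3 N.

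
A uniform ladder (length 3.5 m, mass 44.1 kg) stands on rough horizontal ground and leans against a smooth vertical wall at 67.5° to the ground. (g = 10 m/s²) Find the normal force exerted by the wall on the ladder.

Torques about the foot: N_wall · 3.5 sin 67.5° = 44.1×10×1.75 cos 67.5° → N_wall = 91.334 N.

N_wall ≈ 91.3 N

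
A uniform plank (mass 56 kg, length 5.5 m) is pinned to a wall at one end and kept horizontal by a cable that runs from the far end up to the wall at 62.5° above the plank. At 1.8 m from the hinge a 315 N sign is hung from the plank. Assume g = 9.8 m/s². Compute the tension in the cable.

T ≈ 426 N

Take torques about the hinge: T sin 62.5° · 5.5 = 56×9.8×2.75 + 315×1.8 = 2076.2 N·m.
So T = 2076.2 / (0.8870 × 5.5) = 425.58 N.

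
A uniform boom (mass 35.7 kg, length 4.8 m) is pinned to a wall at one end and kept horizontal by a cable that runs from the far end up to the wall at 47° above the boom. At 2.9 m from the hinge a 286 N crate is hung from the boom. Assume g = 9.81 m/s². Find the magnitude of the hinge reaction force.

Take torques about the hinge: T sin 47° · 4.8 = 35.7×9.81×2.4 + 286×2.9 = 1669.9 N·m.
So T = 1669.9 / (0.7314 × 4.8) = 475.69 N.
ΣF_x = 0: H_x = T cos 47° = 324.42 N.
ΣF_y = 0: H_y = (35.7×9.81 + 286) − T sin 47° = 636.22 − 347.9 = 288.32 N.
|H| = √(H_x² + H_y²) = √((324.42)² + (288.32)²) = 434.02 N.

|H| ≈ 434 N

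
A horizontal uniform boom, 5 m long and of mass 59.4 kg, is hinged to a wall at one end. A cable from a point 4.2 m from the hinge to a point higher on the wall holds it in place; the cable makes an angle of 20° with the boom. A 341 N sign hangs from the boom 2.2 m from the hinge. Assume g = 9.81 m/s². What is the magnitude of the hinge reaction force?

|H| ≈ 1500 N

Take torques about the hinge: T sin 20° · 4.2 = 59.4×9.81×2.5 + 341×2.2 = 2207 N·m.
So T = 2207 / (0.3420 × 4.2) = 1536.4 N.
ΣF_x = 0: H_x = T cos 20° = 1443.7 N.
ΣF_y = 0: H_y = (59.4×9.81 + 341) − T sin 20° = 923.71 − 525.47 = 398.24 N.
|H| = √(H_x² + H_y²) = √((1443.7)² + (398.24)²) = 1497.6 N.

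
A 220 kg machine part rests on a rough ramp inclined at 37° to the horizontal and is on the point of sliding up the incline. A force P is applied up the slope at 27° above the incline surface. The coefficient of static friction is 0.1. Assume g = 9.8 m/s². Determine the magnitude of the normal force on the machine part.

N ≈ 1010 N

On the verge of sliding up the incline, friction equals μN and acts down the slope.
Perpendicular: N + P sin 27° = W cos 37° = 1722 N.
Along incline: P cos 27° = W sin 37° + μN  with W sin 37° = 1298 N.
Solving the pair for P and N: P = 1570 N, N = 1009 N (and f = μN = 100.9 N).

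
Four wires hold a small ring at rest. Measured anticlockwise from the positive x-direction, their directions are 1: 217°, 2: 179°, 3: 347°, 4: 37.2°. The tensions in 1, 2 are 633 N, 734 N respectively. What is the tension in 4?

T_4 ≈ 830 N

Resolve: ΣF_x = 633 cos 217° + 734 cos 179° + T_3 cos 347° + T_4 cos 37.2° = 0.
        ΣF_y = 633 sin 217° + 734 sin 179° + T_3 sin 347° + T_4 sin 37.2° = 0.
The known terms sum to (-1239, -368.1) N, so 0.9744 T_3 + 0.7965 T_4 = 1239 and -0.2250 T_3 + 0.6046 T_4 = 368.1.
Solving simultaneously: T_3 = 593.7 N, T_4 = 829.8 N.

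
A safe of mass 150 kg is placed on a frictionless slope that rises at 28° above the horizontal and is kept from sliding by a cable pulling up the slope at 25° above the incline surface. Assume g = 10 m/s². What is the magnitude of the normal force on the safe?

N ≈ 996 N

Take axes along and perpendicular to the incline. Weight components: W sin 28° = 704.2 N down-slope, W cos 28° = 1324 N into the surface.
Along incline: T cos 25° = W sin 28° → T = 777 N.
Perpendicular: N = W cos 28° − T sin 25° = 996 N.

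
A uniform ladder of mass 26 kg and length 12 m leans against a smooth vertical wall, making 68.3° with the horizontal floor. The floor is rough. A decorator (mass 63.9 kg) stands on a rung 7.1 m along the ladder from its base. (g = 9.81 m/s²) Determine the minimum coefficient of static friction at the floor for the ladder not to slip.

ΣF_y = 0: N_floor = 26×9.81 + 63.9×9.81 = 881.92 N.
Torques about the foot: N_wall · 12 sin 68.3° = 26×9.81×6 cos 68.3° + 63.9×9.81×7.1 cos 68.3° → N_wall = 198.35 N.
ΣF_x = 0: f_floor = N_wall = 198.35 N.
μ_min = f_floor / N_floor = 198.35 / 881.92 = 0.2249.

μ_min ≈ 0.225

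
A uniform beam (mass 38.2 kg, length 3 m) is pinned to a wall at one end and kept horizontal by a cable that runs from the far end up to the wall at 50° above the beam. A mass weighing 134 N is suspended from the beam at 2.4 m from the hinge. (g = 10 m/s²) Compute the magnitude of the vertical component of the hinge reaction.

Take torques about the hinge: T sin 50° · 3 = 38.2×10×1.5 + 134×2.4 = 894.6 N·m.
So T = 894.6 / (0.7660 × 3) = 389.27 N.
ΣF_y = 0: H_y = (38.2×10 + 134) − T sin 50° = 516 − 298.2 = 217.8 N.

|H_y| ≈ 218 N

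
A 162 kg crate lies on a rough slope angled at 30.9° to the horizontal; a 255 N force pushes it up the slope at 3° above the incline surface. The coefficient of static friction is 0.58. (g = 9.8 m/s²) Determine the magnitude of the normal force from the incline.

N ≈ 1350 N

Axes along / perpendicular to the incline. W sin 30.9° = 815.3 N down-slope; W cos 30.9° = 1362 N into the surface.
Perpendicular: N = W cos 30.9° − P sin 3° = 1362 − 13.35 = 1349 N.
Along incline: P cos 3° + f = W sin 30.9° (friction acts up-slope) → f = 815.3 − 254.7 = 560.6 N.
|f| = 560.6 N ≤ μN = 782.4 N, so the crate is indeed static.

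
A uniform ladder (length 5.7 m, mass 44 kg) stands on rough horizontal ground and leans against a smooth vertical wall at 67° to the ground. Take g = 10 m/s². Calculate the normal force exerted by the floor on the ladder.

ΣF_y = 0: N_floor = 44×10 = 440 N.

N_floor ≈ 440 N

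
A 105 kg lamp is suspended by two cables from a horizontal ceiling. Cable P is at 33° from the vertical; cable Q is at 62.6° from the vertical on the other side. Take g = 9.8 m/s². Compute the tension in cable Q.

T_Q ≈ 563 N

Angles from the horizontal: cable P is 90° − 33° = 57°, cable Q is 90° − 62.6° = 27.4°.
Weight W = 105 × 9.8 = 1029 N acts straight down.
Horizontal: T_P cos 57° = T_Q cos 27.4°  →  T_P = 1.63 T_Q.
Vertical: T_P sin 57° + T_Q sin 27.4° = 1029.
Substituting the horizontal relation into the vertical equation gives 1.827 T_Q = 1029, so T_Q = 563.1 N.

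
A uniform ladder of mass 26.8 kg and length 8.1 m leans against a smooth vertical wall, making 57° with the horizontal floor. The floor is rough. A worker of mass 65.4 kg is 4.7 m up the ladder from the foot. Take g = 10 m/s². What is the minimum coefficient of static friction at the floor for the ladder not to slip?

μ_min ≈ 0.362

ΣF_y = 0: N_floor = 26.8×10 + 65.4×10 = 922 N.
Torques about the foot: N_wall · 8.1 sin 57° = 26.8×10×4.05 cos 57° + 65.4×10×4.7 cos 57° → N_wall = 333.46 N.
ΣF_x = 0: f_floor = N_wall = 333.46 N.
μ_min = f_floor / N_floor = 333.46 / 922 = 0.3617.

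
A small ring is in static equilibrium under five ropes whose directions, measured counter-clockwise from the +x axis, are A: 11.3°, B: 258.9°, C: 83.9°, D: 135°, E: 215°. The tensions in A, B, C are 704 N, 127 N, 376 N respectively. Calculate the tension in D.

T_D ≈ 89 N

Resolve: ΣF_x = 704 cos 11.3° + 127 cos 258.9° + 376 cos 83.9° + T_D cos 135° + T_E cos 215° = 0.
        ΣF_y = 704 sin 11.3° + 127 sin 258.9° + 376 sin 83.9° + T_D sin 135° + T_E sin 215° = 0.
The known terms sum to (705.9, 387.2) N, so -0.7071 T_D − 0.8192 T_E = -705.9 and 0.7071 T_D − 0.5736 T_E = -387.2.
Solving simultaneously: T_D = 89.05 N, T_E = 784.8 N.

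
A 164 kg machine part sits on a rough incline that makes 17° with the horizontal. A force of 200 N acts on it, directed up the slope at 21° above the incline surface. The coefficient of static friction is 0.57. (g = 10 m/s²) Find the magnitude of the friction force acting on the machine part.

f ≈ 293 N

Axes along / perpendicular to the incline. W sin 17° = 479.5 N down-slope; W cos 17° = 1568 N into the surface.
Perpendicular: N = W cos 17° − P sin 21° = 1568 − 71.67 = 1497 N.
Along incline: P cos 21° + f = W sin 17° (friction acts up-slope) → f = 479.5 − 186.7 = 292.8 N.
|f| = 292.8 N ≤ μN = 853.1 N, so the machine part is indeed static.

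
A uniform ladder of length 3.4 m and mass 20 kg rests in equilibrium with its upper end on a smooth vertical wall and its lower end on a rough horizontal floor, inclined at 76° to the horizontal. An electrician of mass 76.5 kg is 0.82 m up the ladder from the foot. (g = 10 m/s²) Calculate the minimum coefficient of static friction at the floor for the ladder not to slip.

ΣF_y = 0: N_floor = 20×10 + 76.5×10 = 965 N.
Torques about the foot: N_wall · 3.4 sin 76° = 20×10×1.7 cos 76° + 76.5×10×0.82 cos 76° → N_wall = 70.934 N.
ΣF_x = 0: f_floor = N_wall = 70.934 N.
μ_min = f_floor / N_floor = 70.934 / 965 = 0.07351.

μ_min ≈ 0.0735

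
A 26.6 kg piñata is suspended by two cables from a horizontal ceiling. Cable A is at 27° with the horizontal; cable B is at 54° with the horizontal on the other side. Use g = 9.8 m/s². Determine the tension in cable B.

Weight W = 26.6 × 9.8 = 260.7 N acts straight down.
Horizontal: T_A cos 27° = T_B cos 54°  →  T_A = 0.6597 T_B.
Vertical: T_A sin 27° + T_B sin 54° = 260.7.
Substituting the horizontal relation into the vertical equation gives 1.109 T_B = 260.7, so T_B = 235.2 N.

T_B ≈ 235 N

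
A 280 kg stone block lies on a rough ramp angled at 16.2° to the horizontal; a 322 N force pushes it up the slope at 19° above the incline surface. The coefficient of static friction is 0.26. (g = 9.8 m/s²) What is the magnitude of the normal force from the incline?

Axes along / perpendicular to the incline. W sin 16.2° = 765.6 N down-slope; W cos 16.2° = 2635 N into the surface.
Perpendicular: N = W cos 16.2° − P sin 19° = 2635 − 104.8 = 2530 N.
Along incline: P cos 19° + f = W sin 16.2° (friction acts up-slope) → f = 765.6 − 304.5 = 461.1 N.
|f| = 461.1 N ≤ μN = 657.9 N, so the stone block is indeed static.

N ≈ 2530 N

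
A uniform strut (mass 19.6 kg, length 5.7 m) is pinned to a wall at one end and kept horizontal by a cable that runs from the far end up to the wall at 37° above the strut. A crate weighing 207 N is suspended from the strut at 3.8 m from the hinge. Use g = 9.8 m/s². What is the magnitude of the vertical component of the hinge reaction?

Take torques about the hinge: T sin 37° · 5.7 = 19.6×9.8×2.85 + 207×3.8 = 1334 N·m.
So T = 1334 / (0.6018 × 5.7) = 388.89 N.
ΣF_y = 0: H_y = (19.6×9.8 + 207) − T sin 37° = 399.08 − 234.04 = 165.04 N.

|H_y| ≈ 165 N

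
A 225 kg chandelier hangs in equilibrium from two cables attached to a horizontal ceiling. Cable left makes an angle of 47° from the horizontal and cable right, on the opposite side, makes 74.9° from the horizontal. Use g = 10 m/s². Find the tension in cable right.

T_right ≈ 1810 N

Weight W = 225 × 10 = 2250 N acts straight down.
Horizontal: T_left cos 47° = T_right cos 74.9°  →  T_left = 0.382 T_right.
Vertical: T_left sin 47° + T_right sin 74.9° = 2250.
Substituting the horizontal relation into the vertical equation gives 1.245 T_right = 2250, so T_right = 1807 N.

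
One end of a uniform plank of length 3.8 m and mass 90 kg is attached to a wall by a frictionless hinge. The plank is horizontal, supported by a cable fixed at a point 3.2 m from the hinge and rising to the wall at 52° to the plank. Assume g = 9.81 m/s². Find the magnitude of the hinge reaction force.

Take torques about the hinge: T sin 52° · 3.2 = 90×9.81×1.9 = 1677.5 N·m.
So T = 1677.5 / (0.7880 × 3.2) = 665.25 N.
ΣF_x = 0: H_x = T cos 52° = 409.57 N.
ΣF_y = 0: H_y = (90×9.81) − T sin 52° = 882.9 − 524.22 = 358.68 N.
|H| = √(H_x² + H_y²) = √((409.57)² + (358.68)²) = 544.42 N.

|H| ≈ 544 N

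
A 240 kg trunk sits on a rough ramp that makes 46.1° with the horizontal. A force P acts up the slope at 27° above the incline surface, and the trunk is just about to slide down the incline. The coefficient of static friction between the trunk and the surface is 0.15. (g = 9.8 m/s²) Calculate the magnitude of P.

On the verge of sliding down the incline, friction equals μN and acts up the slope.
Perpendicular: N + P sin 27° = W cos 46.1° = 1631 N.
Along incline: P cos 27° + μN = W sin 46.1° with W sin 46.1° = 1695 N.
Solving the pair for P and N: P = 1762 N, N = 830.9 N (and f = μN = 124.6 N).

P ≈ 1760 N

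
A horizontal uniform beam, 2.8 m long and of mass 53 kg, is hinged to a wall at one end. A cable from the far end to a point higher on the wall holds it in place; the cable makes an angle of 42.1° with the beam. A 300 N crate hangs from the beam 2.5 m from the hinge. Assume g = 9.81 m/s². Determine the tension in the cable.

T ≈ 787 N

Take torques about the hinge: T sin 42.1° · 2.8 = 53×9.81×1.4 + 300×2.5 = 1477.9 N·m.
So T = 1477.9 / (0.6704 × 2.8) = 787.29 N.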